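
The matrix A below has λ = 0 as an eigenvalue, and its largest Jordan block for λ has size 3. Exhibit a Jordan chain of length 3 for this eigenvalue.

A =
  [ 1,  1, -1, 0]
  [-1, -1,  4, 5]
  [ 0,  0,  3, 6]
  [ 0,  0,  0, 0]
A Jordan chain for λ = 0 of length 3:
v_1 = (1, -1, 0, 0)ᵀ
v_2 = (-2, 3, 0, 0)ᵀ
v_3 = (0, 0, 2, -1)ᵀ

Let N = A − (0)·I. We want v_3 with N^3 v_3 = 0 but N^2 v_3 ≠ 0; then v_{j-1} := N · v_j for j = 3, …, 2.

Pick v_3 = (0, 0, 2, -1)ᵀ.
Then v_2 = N · v_3 = (-2, 3, 0, 0)ᵀ.
Then v_1 = N · v_2 = (1, -1, 0, 0)ᵀ.

Sanity check: (A − (0)·I) v_1 = (0, 0, 0, 0)ᵀ = 0. ✓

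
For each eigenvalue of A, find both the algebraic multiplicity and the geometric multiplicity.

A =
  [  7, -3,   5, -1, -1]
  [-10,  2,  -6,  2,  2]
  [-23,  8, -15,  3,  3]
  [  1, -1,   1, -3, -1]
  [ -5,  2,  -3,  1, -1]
λ = -2: alg = 5, geom = 3

Step 1 — factor the characteristic polynomial to read off the algebraic multiplicities:
  χ_A(x) = (x + 2)^5

Step 2 — compute geometric multiplicities via the rank-nullity identity g(λ) = n − rank(A − λI):
  rank(A − (-2)·I) = 2, so dim ker(A − (-2)·I) = n − 2 = 3

Summary:
  λ = -2: algebraic multiplicity = 5, geometric multiplicity = 3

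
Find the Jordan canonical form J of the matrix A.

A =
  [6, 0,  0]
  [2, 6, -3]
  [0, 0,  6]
J_2(6) ⊕ J_1(6)

The characteristic polynomial is
  det(x·I − A) = x^3 - 18*x^2 + 108*x - 216 = (x - 6)^3

Eigenvalues and multiplicities (the geometric multiplicity of λ is n − rank(A − λI), which equals the number of Jordan blocks for λ):
  λ = 6: algebraic multiplicity = 3, geometric multiplicity = 2

Determining the block sizes for each eigenvalue:
  λ = 6: 2 blocks summing to 3 forces exactly one block of size 2 and the rest size 1 → block sizes [2, 1]

Assembling the blocks gives a Jordan form
J =
  [6, 1, 0]
  [0, 6, 0]
  [0, 0, 6]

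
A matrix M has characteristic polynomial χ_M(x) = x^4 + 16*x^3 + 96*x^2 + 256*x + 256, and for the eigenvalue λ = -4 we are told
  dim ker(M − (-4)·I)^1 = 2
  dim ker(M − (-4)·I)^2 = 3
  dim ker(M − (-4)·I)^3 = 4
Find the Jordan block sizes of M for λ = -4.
Block sizes for λ = -4: [3, 1]

From the dimensions of kernels of powers, the number of Jordan blocks of size at least j is d_j − d_{j−1} where d_j = dim ker(N^j) (with d_0 = 0). Computing the differences gives [2, 1, 1].
The number of blocks of size exactly k is (#blocks of size ≥ k) − (#blocks of size ≥ k + 1), so the partition is: 1 block(s) of size 1, 1 block(s) of size 3.
In nonincreasing order the block sizes are [3, 1].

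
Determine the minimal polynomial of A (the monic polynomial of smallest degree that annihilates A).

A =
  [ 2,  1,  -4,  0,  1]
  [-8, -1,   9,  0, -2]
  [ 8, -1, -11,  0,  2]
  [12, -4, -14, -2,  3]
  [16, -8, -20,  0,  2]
x^3 + 6*x^2 + 12*x + 8

The characteristic polynomial is χ_A(x) = (x + 2)^5, so the eigenvalues are known. The minimal polynomial is
  m_A(x) = Π_λ (x − λ)^{k_λ}
where k_λ is the size of the *largest* Jordan block for λ (equivalently, the smallest k with (A − λI)^k v = 0 for every generalised eigenvector v of λ).

  λ = -2: largest Jordan block has size 3, contributing (x + 2)^3

So m_A(x) = (x + 2)^3 = x^3 + 6*x^2 + 12*x + 8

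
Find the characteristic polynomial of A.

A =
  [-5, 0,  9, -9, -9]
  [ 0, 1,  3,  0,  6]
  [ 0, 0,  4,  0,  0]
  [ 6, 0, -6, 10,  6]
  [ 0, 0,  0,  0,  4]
x^5 - 14*x^4 + 73*x^3 - 172*x^2 + 176*x - 64

Expanding det(x·I − A) (e.g. by cofactor expansion or by noting that A is similar to its Jordan form J, which has the same characteristic polynomial as A) gives
  χ_A(x) = x^5 - 14*x^4 + 73*x^3 - 172*x^2 + 176*x - 64
which factors as (x - 4)^3*(x - 1)^2. The eigenvalues (with algebraic multiplicities) are λ = 1 with multiplicity 2, λ = 4 with multiplicity 3.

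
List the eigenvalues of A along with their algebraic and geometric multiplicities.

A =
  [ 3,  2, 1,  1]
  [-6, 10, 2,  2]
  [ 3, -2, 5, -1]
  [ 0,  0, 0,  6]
λ = 6: alg = 4, geom = 3

Step 1 — factor the characteristic polynomial to read off the algebraic multiplicities:
  χ_A(x) = (x - 6)^4

Step 2 — compute geometric multiplicities via the rank-nullity identity g(λ) = n − rank(A − λI):
  rank(A − (6)·I) = 1, so dim ker(A − (6)·I) = n − 1 = 3

Summary:
  λ = 6: algebraic multiplicity = 4, geometric multiplicity = 3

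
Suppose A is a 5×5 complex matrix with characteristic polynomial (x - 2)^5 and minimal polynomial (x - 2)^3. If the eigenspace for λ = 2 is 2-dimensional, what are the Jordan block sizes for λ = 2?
Block sizes for λ = 2: [3, 2]

Step 1 — from the characteristic polynomial, algebraic multiplicity of λ = 2 is 5. From dim ker(A − (2)·I) = 2, there are exactly 2 Jordan blocks for λ = 2.
Step 2 — from the minimal polynomial, the factor (x − 2)^3 tells us the largest block for λ = 2 has size 3.
Step 3 — with total size 5, 2 blocks, and largest block 3, the block sizes (in nonincreasing order) are [3, 2].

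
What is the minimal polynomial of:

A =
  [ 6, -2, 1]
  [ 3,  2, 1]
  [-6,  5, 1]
x^3 - 9*x^2 + 27*x - 27

The characteristic polynomial is χ_A(x) = (x - 3)^3, so the eigenvalues are known. The minimal polynomial is
  m_A(x) = Π_λ (x − λ)^{k_λ}
where k_λ is the size of the *largest* Jordan block for λ (equivalently, the smallest k with (A − λI)^k v = 0 for every generalised eigenvector v of λ).

  λ = 3: largest Jordan block has size 3, contributing (x − 3)^3

So m_A(x) = (x - 3)^3 = x^3 - 9*x^2 + 27*x - 27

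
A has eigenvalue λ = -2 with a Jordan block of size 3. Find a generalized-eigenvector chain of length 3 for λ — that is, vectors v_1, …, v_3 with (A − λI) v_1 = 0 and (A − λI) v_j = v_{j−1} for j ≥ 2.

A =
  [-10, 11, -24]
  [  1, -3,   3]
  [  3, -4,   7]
A Jordan chain for λ = -2 of length 3:
v_1 = (3, 0, -1)ᵀ
v_2 = (-8, 1, 3)ᵀ
v_3 = (1, 0, 0)ᵀ

Let N = A − (-2)·I. We want v_3 with N^3 v_3 = 0 but N^2 v_3 ≠ 0; then v_{j-1} := N · v_j for j = 3, …, 2.

Pick v_3 = (1, 0, 0)ᵀ.
Then v_2 = N · v_3 = (-8, 1, 3)ᵀ.
Then v_1 = N · v_2 = (3, 0, -1)ᵀ.

Sanity check: (A − (-2)·I) v_1 = (0, 0, 0)ᵀ = 0. ✓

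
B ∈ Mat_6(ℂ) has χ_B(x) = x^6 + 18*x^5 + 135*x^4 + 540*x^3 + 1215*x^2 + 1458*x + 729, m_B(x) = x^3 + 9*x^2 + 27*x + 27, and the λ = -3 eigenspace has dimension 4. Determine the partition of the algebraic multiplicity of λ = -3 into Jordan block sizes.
Block sizes for λ = -3: [3, 1, 1, 1]

Step 1 — from the characteristic polynomial, algebraic multiplicity of λ = -3 is 6. From dim ker(B − (-3)·I) = 4, there are exactly 4 Jordan blocks for λ = -3.
Step 2 — from the minimal polynomial, the factor (x + 3)^3 tells us the largest block for λ = -3 has size 3.
Step 3 — with total size 6, 4 blocks, and largest block 3, the block sizes (in nonincreasing order) are [3, 1, 1, 1].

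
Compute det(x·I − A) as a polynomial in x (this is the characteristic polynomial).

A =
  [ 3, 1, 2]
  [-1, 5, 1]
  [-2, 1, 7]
x^3 - 15*x^2 + 75*x - 125

Expanding det(x·I − A) (e.g. by cofactor expansion or by noting that A is similar to its Jordan form J, which has the same characteristic polynomial as A) gives
  χ_A(x) = x^3 - 15*x^2 + 75*x - 125
which factors as (x - 5)^3. The eigenvalues (with algebraic multiplicities) are λ = 5 with multiplicity 3.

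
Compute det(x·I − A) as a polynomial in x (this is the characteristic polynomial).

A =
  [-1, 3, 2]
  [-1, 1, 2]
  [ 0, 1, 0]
x^3

Expanding det(x·I − A) (e.g. by cofactor expansion or by noting that A is similar to its Jordan form J, which has the same characteristic polynomial as A) gives
  χ_A(x) = x^3
which factors as x^3. The eigenvalues (with algebraic multiplicities) are λ = 0 with multiplicity 3.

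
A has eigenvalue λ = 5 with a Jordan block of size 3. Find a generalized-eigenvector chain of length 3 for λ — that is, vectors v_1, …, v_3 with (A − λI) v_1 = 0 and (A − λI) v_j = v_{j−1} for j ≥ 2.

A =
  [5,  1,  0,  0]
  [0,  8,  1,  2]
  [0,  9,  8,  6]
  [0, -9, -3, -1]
A Jordan chain for λ = 5 of length 3:
v_1 = (3, 0, 0, 0)ᵀ
v_2 = (1, 3, 9, -9)ᵀ
v_3 = (0, 1, 0, 0)ᵀ

Let N = A − (5)·I. We want v_3 with N^3 v_3 = 0 but N^2 v_3 ≠ 0; then v_{j-1} := N · v_j for j = 3, …, 2.

Pick v_3 = (0, 1, 0, 0)ᵀ.
Then v_2 = N · v_3 = (1, 3, 9, -9)ᵀ.
Then v_1 = N · v_2 = (3, 0, 0, 0)ᵀ.

Sanity check: (A − (5)·I) v_1 = (0, 0, 0, 0)ᵀ = 0. ✓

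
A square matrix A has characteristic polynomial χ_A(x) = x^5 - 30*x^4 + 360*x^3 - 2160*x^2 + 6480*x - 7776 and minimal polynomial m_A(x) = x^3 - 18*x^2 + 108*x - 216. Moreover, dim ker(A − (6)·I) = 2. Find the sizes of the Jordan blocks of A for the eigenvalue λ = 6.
Block sizes for λ = 6: [3, 2]

Step 1 — from the characteristic polynomial, algebraic multiplicity of λ = 6 is 5. From dim ker(A − (6)·I) = 2, there are exactly 2 Jordan blocks for λ = 6.
Step 2 — from the minimal polynomial, the factor (x − 6)^3 tells us the largest block for λ = 6 has size 3.
Step 3 — with total size 5, 2 blocks, and largest block 3, the block sizes (in nonincreasing order) are [3, 2].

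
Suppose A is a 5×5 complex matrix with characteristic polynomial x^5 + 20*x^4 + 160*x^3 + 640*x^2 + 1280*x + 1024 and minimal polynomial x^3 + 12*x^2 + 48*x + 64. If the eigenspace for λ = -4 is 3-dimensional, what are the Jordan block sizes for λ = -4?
Block sizes for λ = -4: [3, 1, 1]

Step 1 — from the characteristic polynomial, algebraic multiplicity of λ = -4 is 5. From dim ker(A − (-4)·I) = 3, there are exactly 3 Jordan blocks for λ = -4.
Step 2 — from the minimal polynomial, the factor (x + 4)^3 tells us the largest block for λ = -4 has size 3.
Step 3 — with total size 5, 3 blocks, and largest block 3, the block sizes (in nonincreasing order) are [3, 1, 1].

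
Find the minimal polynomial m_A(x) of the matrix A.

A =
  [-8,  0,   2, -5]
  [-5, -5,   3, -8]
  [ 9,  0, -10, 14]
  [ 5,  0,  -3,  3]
x^3 + 15*x^2 + 75*x + 125

The characteristic polynomial is χ_A(x) = (x + 5)^4, so the eigenvalues are known. The minimal polynomial is
  m_A(x) = Π_λ (x − λ)^{k_λ}
where k_λ is the size of the *largest* Jordan block for λ (equivalently, the smallest k with (A − λI)^k v = 0 for every generalised eigenvector v of λ).

  λ = -5: largest Jordan block has size 3, contributing (x + 5)^3

So m_A(x) = (x + 5)^3 = x^3 + 15*x^2 + 75*x + 125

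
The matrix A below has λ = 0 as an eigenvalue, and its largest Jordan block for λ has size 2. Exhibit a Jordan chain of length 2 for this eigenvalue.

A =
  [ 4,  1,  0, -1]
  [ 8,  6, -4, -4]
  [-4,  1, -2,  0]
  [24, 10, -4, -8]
A Jordan chain for λ = 0 of length 2:
v_1 = (4, 8, -4, 24)ᵀ
v_2 = (1, 0, 0, 0)ᵀ

Let N = A − (0)·I. We want v_2 with N^2 v_2 = 0 but N^1 v_2 ≠ 0; then v_{j-1} := N · v_j for j = 2, …, 2.

Pick v_2 = (1, 0, 0, 0)ᵀ.
Then v_1 = N · v_2 = (4, 8, -4, 24)ᵀ.

Sanity check: (A − (0)·I) v_1 = (0, 0, 0, 0)ᵀ = 0. ✓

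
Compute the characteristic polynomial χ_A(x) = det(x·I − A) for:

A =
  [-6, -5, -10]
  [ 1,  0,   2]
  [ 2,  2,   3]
x^3 + 3*x^2 + 3*x + 1

Expanding det(x·I − A) (e.g. by cofactor expansion or by noting that A is similar to its Jordan form J, which has the same characteristic polynomial as A) gives
  χ_A(x) = x^3 + 3*x^2 + 3*x + 1
which factors as (x + 1)^3. The eigenvalues (with algebraic multiplicities) are λ = -1 with multiplicity 3.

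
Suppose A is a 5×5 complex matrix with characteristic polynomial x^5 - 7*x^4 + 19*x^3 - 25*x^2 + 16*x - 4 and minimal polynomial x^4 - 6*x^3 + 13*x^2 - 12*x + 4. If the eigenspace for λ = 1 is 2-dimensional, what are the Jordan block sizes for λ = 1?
Block sizes for λ = 1: [2, 1]

Step 1 — from the characteristic polynomial, algebraic multiplicity of λ = 1 is 3. From dim ker(A − (1)·I) = 2, there are exactly 2 Jordan blocks for λ = 1.
Step 2 — from the minimal polynomial, the factor (x − 1)^2 tells us the largest block for λ = 1 has size 2.
Step 3 — with total size 3, 2 blocks, and largest block 2, the block sizes (in nonincreasing order) are [2, 1].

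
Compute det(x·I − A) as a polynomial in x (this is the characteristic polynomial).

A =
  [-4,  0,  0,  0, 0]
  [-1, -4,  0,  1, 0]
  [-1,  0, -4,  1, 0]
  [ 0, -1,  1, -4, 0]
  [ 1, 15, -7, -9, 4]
x^5 + 12*x^4 + 32*x^3 - 128*x^2 - 768*x - 1024

Expanding det(x·I − A) (e.g. by cofactor expansion or by noting that A is similar to its Jordan form J, which has the same characteristic polynomial as A) gives
  χ_A(x) = x^5 + 12*x^4 + 32*x^3 - 128*x^2 - 768*x - 1024
which factors as (x - 4)*(x + 4)^4. The eigenvalues (with algebraic multiplicities) are λ = -4 with multiplicity 4, λ = 4 with multiplicity 1.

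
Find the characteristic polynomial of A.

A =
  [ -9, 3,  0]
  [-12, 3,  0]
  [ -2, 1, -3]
x^3 + 9*x^2 + 27*x + 27

Expanding det(x·I − A) (e.g. by cofactor expansion or by noting that A is similar to its Jordan form J, which has the same characteristic polynomial as A) gives
  χ_A(x) = x^3 + 9*x^2 + 27*x + 27
which factors as (x + 3)^3. The eigenvalues (with algebraic multiplicities) are λ = -3 with multiplicity 3.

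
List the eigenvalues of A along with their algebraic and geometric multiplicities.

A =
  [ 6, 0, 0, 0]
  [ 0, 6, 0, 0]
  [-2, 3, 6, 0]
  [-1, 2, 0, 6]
λ = 6: alg = 4, geom = 2

Step 1 — factor the characteristic polynomial to read off the algebraic multiplicities:
  χ_A(x) = (x - 6)^4

Step 2 — compute geometric multiplicities via the rank-nullity identity g(λ) = n − rank(A − λI):
  rank(A − (6)·I) = 2, so dim ker(A − (6)·I) = n − 2 = 2

Summary:
  λ = 6: algebraic multiplicity = 4, geometric multiplicity = 2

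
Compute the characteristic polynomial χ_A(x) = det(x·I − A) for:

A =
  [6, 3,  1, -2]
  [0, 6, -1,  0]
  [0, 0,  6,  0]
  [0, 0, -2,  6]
x^4 - 24*x^3 + 216*x^2 - 864*x + 1296

Expanding det(x·I − A) (e.g. by cofactor expansion or by noting that A is similar to its Jordan form J, which has the same characteristic polynomial as A) gives
  χ_A(x) = x^4 - 24*x^3 + 216*x^2 - 864*x + 1296
which factors as (x - 6)^4. The eigenvalues (with algebraic multiplicities) are λ = 6 with multiplicity 4.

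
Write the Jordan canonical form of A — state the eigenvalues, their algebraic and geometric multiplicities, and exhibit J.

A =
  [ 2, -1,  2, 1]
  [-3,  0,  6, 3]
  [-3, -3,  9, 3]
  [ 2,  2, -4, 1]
J_2(3) ⊕ J_1(3) ⊕ J_1(3)

The characteristic polynomial is
  det(x·I − A) = x^4 - 12*x^3 + 54*x^2 - 108*x + 81 = (x - 3)^4

Eigenvalues and multiplicities (the geometric multiplicity of λ is n − rank(A − λI), which equals the number of Jordan blocks for λ):
  λ = 3: algebraic multiplicity = 4, geometric multiplicity = 3

Determining the block sizes for each eigenvalue:
  λ = 3: 3 blocks summing to 4 forces exactly one block of size 2 and the rest size 1 → block sizes [2, 1, 1]

Assembling the blocks gives a Jordan form
J =
  [3, 1, 0, 0]
  [0, 3, 0, 0]
  [0, 0, 3, 0]
  [0, 0, 0, 3]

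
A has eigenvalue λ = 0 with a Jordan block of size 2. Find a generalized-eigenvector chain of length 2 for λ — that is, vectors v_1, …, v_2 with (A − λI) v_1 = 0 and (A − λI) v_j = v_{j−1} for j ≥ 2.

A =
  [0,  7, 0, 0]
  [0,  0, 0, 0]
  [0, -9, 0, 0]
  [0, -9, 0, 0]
A Jordan chain for λ = 0 of length 2:
v_1 = (7, 0, -9, -9)ᵀ
v_2 = (0, 1, 0, 0)ᵀ

Let N = A − (0)·I. We want v_2 with N^2 v_2 = 0 but N^1 v_2 ≠ 0; then v_{j-1} := N · v_j for j = 2, …, 2.

Pick v_2 = (0, 1, 0, 0)ᵀ.
Then v_1 = N · v_2 = (7, 0, -9, -9)ᵀ.

Sanity check: (A − (0)·I) v_1 = (0, 0, 0, 0)ᵀ = 0. ✓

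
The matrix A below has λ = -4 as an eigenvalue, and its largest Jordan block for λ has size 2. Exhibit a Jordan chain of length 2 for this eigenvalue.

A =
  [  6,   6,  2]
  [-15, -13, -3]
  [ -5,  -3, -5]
A Jordan chain for λ = -4 of length 2:
v_1 = (10, -15, -5)ᵀ
v_2 = (1, 0, 0)ᵀ

Let N = A − (-4)·I. We want v_2 with N^2 v_2 = 0 but N^1 v_2 ≠ 0; then v_{j-1} := N · v_j for j = 2, …, 2.

Pick v_2 = (1, 0, 0)ᵀ.
Then v_1 = N · v_2 = (10, -15, -5)ᵀ.

Sanity check: (A − (-4)·I) v_1 = (0, 0, 0)ᵀ = 0. ✓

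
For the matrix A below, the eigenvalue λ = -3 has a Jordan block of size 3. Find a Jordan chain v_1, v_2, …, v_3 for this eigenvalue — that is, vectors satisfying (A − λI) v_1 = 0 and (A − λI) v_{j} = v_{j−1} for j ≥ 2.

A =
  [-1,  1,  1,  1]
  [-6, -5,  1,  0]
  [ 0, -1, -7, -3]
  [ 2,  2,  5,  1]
A Jordan chain for λ = -3 of length 3:
v_1 = (1, -3, 0, 1)ᵀ
v_2 = (1, -2, -1, 2)ᵀ
v_3 = (0, 1, 0, 0)ᵀ

Let N = A − (-3)·I. We want v_3 with N^3 v_3 = 0 but N^2 v_3 ≠ 0; then v_{j-1} := N · v_j for j = 3, …, 2.

Pick v_3 = (0, 1, 0, 0)ᵀ.
Then v_2 = N · v_3 = (1, -2, -1, 2)ᵀ.
Then v_1 = N · v_2 = (1, -3, 0, 1)ᵀ.

Sanity check: (A − (-3)·I) v_1 = (0, 0, 0, 0)ᵀ = 0. ✓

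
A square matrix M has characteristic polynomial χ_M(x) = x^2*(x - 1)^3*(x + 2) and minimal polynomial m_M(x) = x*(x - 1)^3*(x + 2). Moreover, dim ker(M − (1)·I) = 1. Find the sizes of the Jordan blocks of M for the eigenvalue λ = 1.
Block sizes for λ = 1: [3]

Step 1 — from the characteristic polynomial, algebraic multiplicity of λ = 1 is 3. From dim ker(M − (1)·I) = 1, there are exactly 1 Jordan blocks for λ = 1.
Step 2 — from the minimal polynomial, the factor (x − 1)^3 tells us the largest block for λ = 1 has size 3.
Step 3 — with total size 3, 1 blocks, and largest block 3, the block sizes (in nonincreasing order) are [3].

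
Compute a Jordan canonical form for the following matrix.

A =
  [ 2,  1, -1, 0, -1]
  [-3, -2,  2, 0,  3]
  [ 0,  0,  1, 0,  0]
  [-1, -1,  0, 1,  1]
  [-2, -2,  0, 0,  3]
J_3(1) ⊕ J_1(1) ⊕ J_1(1)

The characteristic polynomial is
  det(x·I − A) = x^5 - 5*x^4 + 10*x^3 - 10*x^2 + 5*x - 1 = (x - 1)^5

Eigenvalues and multiplicities (the geometric multiplicity of λ is n − rank(A − λI), which equals the number of Jordan blocks for λ):
  λ = 1: algebraic multiplicity = 5, geometric multiplicity = 3

Determining the block sizes for each eigenvalue:
  λ = 1: with am = 5 and gm = 3, the partition is not yet determined (e.g. several partitions of 5 into 3 parts exist). Let N = A − (1)·I. Computing rank(N^1) = 2, rank(N^2) = 1, rank(N^3) = 0; the number of blocks of size ≥ j is rank(N^{j−1}) − rank(N^j), giving [3, 1, 1]. So we have 1 block(s) of size 3, 2 block(s) of size 1 → block sizes [3, 1, 1]

Assembling the blocks gives a Jordan form
J =
  [1, 1, 0, 0, 0]
  [0, 1, 1, 0, 0]
  [0, 0, 1, 0, 0]
  [0, 0, 0, 1, 0]
  [0, 0, 0, 0, 1]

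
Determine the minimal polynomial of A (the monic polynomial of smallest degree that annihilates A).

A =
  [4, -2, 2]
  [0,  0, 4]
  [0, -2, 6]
x^2 - 6*x + 8

The characteristic polynomial is χ_A(x) = (x - 4)^2*(x - 2), so the eigenvalues are known. The minimal polynomial is
  m_A(x) = Π_λ (x − λ)^{k_λ}
where k_λ is the size of the *largest* Jordan block for λ (equivalently, the smallest k with (A − λI)^k v = 0 for every generalised eigenvector v of λ).

  λ = 2: largest Jordan block has size 1, contributing (x − 2)
  λ = 4: largest Jordan block has size 1, contributing (x − 4)

So m_A(x) = (x - 4)*(x - 2) = x^2 - 6*x + 8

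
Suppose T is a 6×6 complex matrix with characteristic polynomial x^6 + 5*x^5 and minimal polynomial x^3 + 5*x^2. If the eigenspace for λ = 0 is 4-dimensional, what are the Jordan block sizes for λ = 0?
Block sizes for λ = 0: [2, 1, 1, 1]

Step 1 — from the characteristic polynomial, algebraic multiplicity of λ = 0 is 5. From dim ker(T − (0)·I) = 4, there are exactly 4 Jordan blocks for λ = 0.
Step 2 — from the minimal polynomial, the factor (x − 0)^2 tells us the largest block for λ = 0 has size 2.
Step 3 — with total size 5, 4 blocks, and largest block 2, the block sizes (in nonincreasing order) are [2, 1, 1, 1].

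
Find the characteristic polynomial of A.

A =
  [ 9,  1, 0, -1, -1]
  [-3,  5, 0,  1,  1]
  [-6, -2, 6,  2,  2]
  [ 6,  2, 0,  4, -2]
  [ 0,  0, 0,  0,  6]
x^5 - 30*x^4 + 360*x^3 - 2160*x^2 + 6480*x - 7776

Expanding det(x·I − A) (e.g. by cofactor expansion or by noting that A is similar to its Jordan form J, which has the same characteristic polynomial as A) gives
  χ_A(x) = x^5 - 30*x^4 + 360*x^3 - 2160*x^2 + 6480*x - 7776
which factors as (x - 6)^5. The eigenvalues (with algebraic multiplicities) are λ = 6 with multiplicity 5.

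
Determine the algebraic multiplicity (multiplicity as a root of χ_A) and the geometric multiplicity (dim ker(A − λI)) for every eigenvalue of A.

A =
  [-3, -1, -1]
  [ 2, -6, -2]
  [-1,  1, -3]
λ = -4: alg = 3, geom = 2

Step 1 — factor the characteristic polynomial to read off the algebraic multiplicities:
  χ_A(x) = (x + 4)^3

Step 2 — compute geometric multiplicities via the rank-nullity identity g(λ) = n − rank(A − λI):
  rank(A − (-4)·I) = 1, so dim ker(A − (-4)·I) = n − 1 = 2

Summary:
  λ = -4: algebraic multiplicity = 3, geometric multiplicity = 2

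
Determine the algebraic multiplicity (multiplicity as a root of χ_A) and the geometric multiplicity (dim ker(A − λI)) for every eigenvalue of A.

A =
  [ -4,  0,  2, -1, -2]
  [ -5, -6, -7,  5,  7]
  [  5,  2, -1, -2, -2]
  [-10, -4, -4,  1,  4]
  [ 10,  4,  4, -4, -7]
λ = -4: alg = 2, geom = 2; λ = -3: alg = 3, geom = 2

Step 1 — factor the characteristic polynomial to read off the algebraic multiplicities:
  χ_A(x) = (x + 3)^3*(x + 4)^2

Step 2 — compute geometric multiplicities via the rank-nullity identity g(λ) = n − rank(A − λI):
  rank(A − (-4)·I) = 3, so dim ker(A − (-4)·I) = n − 3 = 2
  rank(A − (-3)·I) = 3, so dim ker(A − (-3)·I) = n − 3 = 2

Summary:
  λ = -4: algebraic multiplicity = 2, geometric multiplicity = 2
  λ = -3: algebraic multiplicity = 3, geometric multiplicity = 2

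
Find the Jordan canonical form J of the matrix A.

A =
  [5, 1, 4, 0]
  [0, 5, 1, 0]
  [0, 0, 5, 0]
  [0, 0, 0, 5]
J_3(5) ⊕ J_1(5)

The characteristic polynomial is
  det(x·I − A) = x^4 - 20*x^3 + 150*x^2 - 500*x + 625 = (x - 5)^4

Eigenvalues and multiplicities (the geometric multiplicity of λ is n − rank(A − λI), which equals the number of Jordan blocks for λ):
  λ = 5: algebraic multiplicity = 4, geometric multiplicity = 2

Determining the block sizes for each eigenvalue:
  λ = 5: with am = 4 and gm = 2, the partition is not yet determined (e.g. several partitions of 4 into 2 parts exist). Let N = A − (5)·I. Computing rank(N^1) = 2, rank(N^2) = 1, rank(N^3) = 0; the number of blocks of size ≥ j is rank(N^{j−1}) − rank(N^j), giving [2, 1, 1]. So we have 1 block(s) of size 3, 1 block(s) of size 1 → block sizes [3, 1]

Assembling the blocks gives a Jordan form
J =
  [5, 1, 0, 0]
  [0, 5, 1, 0]
  [0, 0, 5, 0]
  [0, 0, 0, 5]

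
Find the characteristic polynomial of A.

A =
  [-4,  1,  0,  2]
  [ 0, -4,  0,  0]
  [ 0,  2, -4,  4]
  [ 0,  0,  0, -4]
x^4 + 16*x^3 + 96*x^2 + 256*x + 256

Expanding det(x·I − A) (e.g. by cofactor expansion or by noting that A is similar to its Jordan form J, which has the same characteristic polynomial as A) gives
  χ_A(x) = x^4 + 16*x^3 + 96*x^2 + 256*x + 256
which factors as (x + 4)^4. The eigenvalues (with algebraic multiplicities) are λ = -4 with multiplicity 4.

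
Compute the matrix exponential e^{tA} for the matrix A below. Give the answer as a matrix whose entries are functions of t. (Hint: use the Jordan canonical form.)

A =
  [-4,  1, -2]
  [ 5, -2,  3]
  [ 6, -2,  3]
e^{tA} =
  [t^2*exp(-t) - 3*t*exp(-t) + exp(-t), t*exp(-t), t^2*exp(-t)/2 - 2*t*exp(-t)]
  [-t^2*exp(-t) + 5*t*exp(-t), -t*exp(-t) + exp(-t), -t^2*exp(-t)/2 + 3*t*exp(-t)]
  [-2*t^2*exp(-t) + 6*t*exp(-t), -2*t*exp(-t), -t^2*exp(-t) + 4*t*exp(-t) + exp(-t)]

Strategy: write A = P · J · P⁻¹ where J is a Jordan canonical form, so e^{tA} = P · e^{tJ} · P⁻¹, and e^{tJ} can be computed block-by-block.

A has Jordan form
J =
  [-1,  1,  0]
  [ 0, -1,  1]
  [ 0,  0, -1]
(up to reordering of blocks).

Per-block formulas:
  For a 3×3 Jordan block J_3(-1): exp(t · J_3(-1)) = e^(-1t)·(I + t·N + (t^2/2)·N^2), where N is the 3×3 nilpotent shift.

After assembling e^{tJ} and conjugating by P, we get:

e^{tA} =
  [t^2*exp(-t) - 3*t*exp(-t) + exp(-t), t*exp(-t), t^2*exp(-t)/2 - 2*t*exp(-t)]
  [-t^2*exp(-t) + 5*t*exp(-t), -t*exp(-t) + exp(-t), -t^2*exp(-t)/2 + 3*t*exp(-t)]
  [-2*t^2*exp(-t) + 6*t*exp(-t), -2*t*exp(-t), -t^2*exp(-t) + 4*t*exp(-t) + exp(-t)]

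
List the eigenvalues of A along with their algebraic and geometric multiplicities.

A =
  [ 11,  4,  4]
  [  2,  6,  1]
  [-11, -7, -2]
λ = 5: alg = 3, geom = 1

Step 1 — factor the characteristic polynomial to read off the algebraic multiplicities:
  χ_A(x) = (x - 5)^3

Step 2 — compute geometric multiplicities via the rank-nullity identity g(λ) = n − rank(A − λI):
  rank(A − (5)·I) = 2, so dim ker(A − (5)·I) = n − 2 = 1

Summary:
  λ = 5: algebraic multiplicity = 3, geometric multiplicity = 1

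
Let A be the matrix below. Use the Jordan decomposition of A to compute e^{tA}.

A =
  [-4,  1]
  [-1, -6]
e^{tA} =
  [t*exp(-5*t) + exp(-5*t), t*exp(-5*t)]
  [-t*exp(-5*t), -t*exp(-5*t) + exp(-5*t)]

Strategy: write A = P · J · P⁻¹ where J is a Jordan canonical form, so e^{tA} = P · e^{tJ} · P⁻¹, and e^{tJ} can be computed block-by-block.

A has Jordan form
J =
  [-5,  1]
  [ 0, -5]
(up to reordering of blocks).

Per-block formulas:
  For a 2×2 Jordan block J_2(-5): exp(t · J_2(-5)) = e^(-5t)·(I + t·N), where N is the 2×2 nilpotent shift.

After assembling e^{tJ} and conjugating by P, we get:

e^{tA} =
  [t*exp(-5*t) + exp(-5*t), t*exp(-5*t)]
  [-t*exp(-5*t), -t*exp(-5*t) + exp(-5*t)]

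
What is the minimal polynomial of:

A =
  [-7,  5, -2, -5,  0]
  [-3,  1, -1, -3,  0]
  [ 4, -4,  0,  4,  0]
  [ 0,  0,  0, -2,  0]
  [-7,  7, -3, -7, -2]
x^3 + 6*x^2 + 12*x + 8

The characteristic polynomial is χ_A(x) = (x + 2)^5, so the eigenvalues are known. The minimal polynomial is
  m_A(x) = Π_λ (x − λ)^{k_λ}
where k_λ is the size of the *largest* Jordan block for λ (equivalently, the smallest k with (A − λI)^k v = 0 for every generalised eigenvector v of λ).

  λ = -2: largest Jordan block has size 3, contributing (x + 2)^3

So m_A(x) = (x + 2)^3 = x^3 + 6*x^2 + 12*x + 8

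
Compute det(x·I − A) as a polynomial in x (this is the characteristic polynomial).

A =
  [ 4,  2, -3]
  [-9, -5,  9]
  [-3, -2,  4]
x^3 - 3*x^2 + 3*x - 1

Expanding det(x·I − A) (e.g. by cofactor expansion or by noting that A is similar to its Jordan form J, which has the same characteristic polynomial as A) gives
  χ_A(x) = x^3 - 3*x^2 + 3*x - 1
which factors as (x - 1)^3. The eigenvalues (with algebraic multiplicities) are λ = 1 with multiplicity 3.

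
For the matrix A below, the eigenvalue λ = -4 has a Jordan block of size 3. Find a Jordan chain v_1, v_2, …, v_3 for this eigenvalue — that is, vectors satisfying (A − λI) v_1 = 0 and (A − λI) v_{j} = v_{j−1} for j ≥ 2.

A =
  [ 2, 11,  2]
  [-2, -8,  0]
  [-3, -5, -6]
A Jordan chain for λ = -4 of length 3:
v_1 = (8, -4, -2)ᵀ
v_2 = (6, -2, -3)ᵀ
v_3 = (1, 0, 0)ᵀ

Let N = A − (-4)·I. We want v_3 with N^3 v_3 = 0 but N^2 v_3 ≠ 0; then v_{j-1} := N · v_j for j = 3, …, 2.

Pick v_3 = (1, 0, 0)ᵀ.
Then v_2 = N · v_3 = (6, -2, -3)ᵀ.
Then v_1 = N · v_2 = (8, -4, -2)ᵀ.

Sanity check: (A − (-4)·I) v_1 = (0, 0, 0)ᵀ = 0. ✓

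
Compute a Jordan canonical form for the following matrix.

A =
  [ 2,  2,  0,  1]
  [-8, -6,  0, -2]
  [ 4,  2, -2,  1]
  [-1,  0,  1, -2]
J_3(-2) ⊕ J_1(-2)

The characteristic polynomial is
  det(x·I − A) = x^4 + 8*x^3 + 24*x^2 + 32*x + 16 = (x + 2)^4

Eigenvalues and multiplicities (the geometric multiplicity of λ is n − rank(A − λI), which equals the number of Jordan blocks for λ):
  λ = -2: algebraic multiplicity = 4, geometric multiplicity = 2

Determining the block sizes for each eigenvalue:
  λ = -2: with am = 4 and gm = 2, the partition is not yet determined (e.g. several partitions of 4 into 2 parts exist). Let N = A − (-2)·I. Computing rank(N^1) = 2, rank(N^2) = 1, rank(N^3) = 0; the number of blocks of size ≥ j is rank(N^{j−1}) − rank(N^j), giving [2, 1, 1]. So we have 1 block(s) of size 3, 1 block(s) of size 1 → block sizes [3, 1]

Assembling the blocks gives a Jordan form
J =
  [-2,  1,  0,  0]
  [ 0, -2,  1,  0]
  [ 0,  0, -2,  0]
  [ 0,  0,  0, -2]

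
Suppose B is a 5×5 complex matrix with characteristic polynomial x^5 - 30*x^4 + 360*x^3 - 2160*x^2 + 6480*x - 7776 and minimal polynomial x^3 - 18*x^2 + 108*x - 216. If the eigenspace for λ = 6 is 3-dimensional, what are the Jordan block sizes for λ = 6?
Block sizes for λ = 6: [3, 1, 1]

Step 1 — from the characteristic polynomial, algebraic multiplicity of λ = 6 is 5. From dim ker(B − (6)·I) = 3, there are exactly 3 Jordan blocks for λ = 6.
Step 2 — from the minimal polynomial, the factor (x − 6)^3 tells us the largest block for λ = 6 has size 3.
Step 3 — with total size 5, 3 blocks, and largest block 3, the block sizes (in nonincreasing order) are [3, 1, 1].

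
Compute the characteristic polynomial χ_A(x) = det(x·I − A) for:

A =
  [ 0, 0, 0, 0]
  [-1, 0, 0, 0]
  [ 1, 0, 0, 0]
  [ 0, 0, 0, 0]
x^4

Expanding det(x·I − A) (e.g. by cofactor expansion or by noting that A is similar to its Jordan form J, which has the same characteristic polynomial as A) gives
  χ_A(x) = x^4
which factors as x^4. The eigenvalues (with algebraic multiplicities) are λ = 0 with multiplicity 4.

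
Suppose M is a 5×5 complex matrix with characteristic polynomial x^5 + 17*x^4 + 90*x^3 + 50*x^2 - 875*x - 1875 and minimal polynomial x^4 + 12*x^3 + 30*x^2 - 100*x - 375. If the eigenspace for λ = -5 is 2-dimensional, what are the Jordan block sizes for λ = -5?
Block sizes for λ = -5: [3, 1]

Step 1 — from the characteristic polynomial, algebraic multiplicity of λ = -5 is 4. From dim ker(M − (-5)·I) = 2, there are exactly 2 Jordan blocks for λ = -5.
Step 2 — from the minimal polynomial, the factor (x + 5)^3 tells us the largest block for λ = -5 has size 3.
Step 3 — with total size 4, 2 blocks, and largest block 3, the block sizes (in nonincreasing order) are [3, 1].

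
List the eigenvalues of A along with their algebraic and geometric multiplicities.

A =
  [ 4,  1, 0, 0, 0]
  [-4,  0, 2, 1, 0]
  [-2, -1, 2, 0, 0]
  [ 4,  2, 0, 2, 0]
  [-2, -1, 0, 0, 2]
λ = 2: alg = 5, geom = 3

Step 1 — factor the characteristic polynomial to read off the algebraic multiplicities:
  χ_A(x) = (x - 2)^5

Step 2 — compute geometric multiplicities via the rank-nullity identity g(λ) = n − rank(A − λI):
  rank(A − (2)·I) = 2, so dim ker(A − (2)·I) = n − 2 = 3

Summary:
  λ = 2: algebraic multiplicity = 5, geometric multiplicity = 3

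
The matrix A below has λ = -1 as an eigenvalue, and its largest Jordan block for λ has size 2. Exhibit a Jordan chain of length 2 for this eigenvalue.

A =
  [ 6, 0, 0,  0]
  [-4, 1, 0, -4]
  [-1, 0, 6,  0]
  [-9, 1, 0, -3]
A Jordan chain for λ = -1 of length 2:
v_1 = (0, 2, 0, 1)ᵀ
v_2 = (0, 1, 0, 0)ᵀ

Let N = A − (-1)·I. We want v_2 with N^2 v_2 = 0 but N^1 v_2 ≠ 0; then v_{j-1} := N · v_j for j = 2, …, 2.

Pick v_2 = (0, 1, 0, 0)ᵀ.
Then v_1 = N · v_2 = (0, 2, 0, 1)ᵀ.

Sanity check: (A − (-1)·I) v_1 = (0, 0, 0, 0)ᵀ = 0. ✓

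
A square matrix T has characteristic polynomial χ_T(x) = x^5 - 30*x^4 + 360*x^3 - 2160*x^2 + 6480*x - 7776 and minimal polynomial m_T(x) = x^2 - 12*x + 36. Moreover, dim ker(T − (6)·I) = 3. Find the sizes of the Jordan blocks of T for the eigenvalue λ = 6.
Block sizes for λ = 6: [2, 2, 1]

Step 1 — from the characteristic polynomial, algebraic multiplicity of λ = 6 is 5. From dim ker(T − (6)·I) = 3, there are exactly 3 Jordan blocks for λ = 6.
Step 2 — from the minimal polynomial, the factor (x − 6)^2 tells us the largest block for λ = 6 has size 2.
Step 3 — with total size 5, 3 blocks, and largest block 2, the block sizes (in nonincreasing order) are [2, 2, 1].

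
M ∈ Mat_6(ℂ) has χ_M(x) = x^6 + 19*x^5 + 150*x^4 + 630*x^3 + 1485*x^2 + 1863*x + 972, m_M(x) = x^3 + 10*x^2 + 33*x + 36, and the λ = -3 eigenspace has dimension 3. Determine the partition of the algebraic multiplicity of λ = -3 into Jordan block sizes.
Block sizes for λ = -3: [2, 2, 1]

Step 1 — from the characteristic polynomial, algebraic multiplicity of λ = -3 is 5. From dim ker(M − (-3)·I) = 3, there are exactly 3 Jordan blocks for λ = -3.
Step 2 — from the minimal polynomial, the factor (x + 3)^2 tells us the largest block for λ = -3 has size 2.
Step 3 — with total size 5, 3 blocks, and largest block 2, the block sizes (in nonincreasing order) are [2, 2, 1].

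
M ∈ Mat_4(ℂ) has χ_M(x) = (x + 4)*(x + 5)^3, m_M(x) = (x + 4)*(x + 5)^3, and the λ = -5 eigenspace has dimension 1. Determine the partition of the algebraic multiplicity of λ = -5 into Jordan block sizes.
Block sizes for λ = -5: [3]

Step 1 — from the characteristic polynomial, algebraic multiplicity of λ = -5 is 3. From dim ker(M − (-5)·I) = 1, there are exactly 1 Jordan blocks for λ = -5.
Step 2 — from the minimal polynomial, the factor (x + 5)^3 tells us the largest block for λ = -5 has size 3.
Step 3 — with total size 3, 1 blocks, and largest block 3, the block sizes (in nonincreasing order) are [3].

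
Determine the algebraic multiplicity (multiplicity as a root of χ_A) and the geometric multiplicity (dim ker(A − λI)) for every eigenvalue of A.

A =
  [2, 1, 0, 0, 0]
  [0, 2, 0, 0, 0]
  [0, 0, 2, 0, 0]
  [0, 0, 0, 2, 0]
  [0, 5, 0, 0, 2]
λ = 2: alg = 5, geom = 4

Step 1 — factor the characteristic polynomial to read off the algebraic multiplicities:
  χ_A(x) = (x - 2)^5

Step 2 — compute geometric multiplicities via the rank-nullity identity g(λ) = n − rank(A − λI):
  rank(A − (2)·I) = 1, so dim ker(A − (2)·I) = n − 1 = 4

Summary:
  λ = 2: algebraic multiplicity = 5, geometric multiplicity = 4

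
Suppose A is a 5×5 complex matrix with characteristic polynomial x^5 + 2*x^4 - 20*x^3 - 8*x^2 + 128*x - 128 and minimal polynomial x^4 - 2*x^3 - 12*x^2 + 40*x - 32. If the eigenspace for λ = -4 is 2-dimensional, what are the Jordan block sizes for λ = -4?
Block sizes for λ = -4: [1, 1]

Step 1 — from the characteristic polynomial, algebraic multiplicity of λ = -4 is 2. From dim ker(A − (-4)·I) = 2, there are exactly 2 Jordan blocks for λ = -4.
Step 2 — from the minimal polynomial, the factor (x + 4) tells us the largest block for λ = -4 has size 1.
Step 3 — with total size 2, 2 blocks, and largest block 1, the block sizes (in nonincreasing order) are [1, 1].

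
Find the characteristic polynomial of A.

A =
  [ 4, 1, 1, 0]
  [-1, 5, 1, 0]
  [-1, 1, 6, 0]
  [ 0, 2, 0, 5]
x^4 - 20*x^3 + 150*x^2 - 500*x + 625

Expanding det(x·I − A) (e.g. by cofactor expansion or by noting that A is similar to its Jordan form J, which has the same characteristic polynomial as A) gives
  χ_A(x) = x^4 - 20*x^3 + 150*x^2 - 500*x + 625
which factors as (x - 5)^4. The eigenvalues (with algebraic multiplicities) are λ = 5 with multiplicity 4.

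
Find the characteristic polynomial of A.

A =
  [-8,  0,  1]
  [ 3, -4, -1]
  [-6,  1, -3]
x^3 + 15*x^2 + 75*x + 125

Expanding det(x·I − A) (e.g. by cofactor expansion or by noting that A is similar to its Jordan form J, which has the same characteristic polynomial as A) gives
  χ_A(x) = x^3 + 15*x^2 + 75*x + 125
which factors as (x + 5)^3. The eigenvalues (with algebraic multiplicities) are λ = -5 with multiplicity 3.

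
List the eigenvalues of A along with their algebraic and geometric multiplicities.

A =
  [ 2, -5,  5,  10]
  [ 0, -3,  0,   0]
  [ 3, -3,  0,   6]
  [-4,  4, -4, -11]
λ = -3: alg = 4, geom = 3

Step 1 — factor the characteristic polynomial to read off the algebraic multiplicities:
  χ_A(x) = (x + 3)^4

Step 2 — compute geometric multiplicities via the rank-nullity identity g(λ) = n − rank(A − λI):
  rank(A − (-3)·I) = 1, so dim ker(A − (-3)·I) = n − 1 = 3

Summary:
  λ = -3: algebraic multiplicity = 4, geometric multiplicity = 3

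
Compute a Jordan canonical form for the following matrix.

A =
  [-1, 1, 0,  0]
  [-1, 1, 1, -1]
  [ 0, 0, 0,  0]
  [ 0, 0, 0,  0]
J_3(0) ⊕ J_1(0)

The characteristic polynomial is
  det(x·I − A) = x^4

Eigenvalues and multiplicities (the geometric multiplicity of λ is n − rank(A − λI), which equals the number of Jordan blocks for λ):
  λ = 0: algebraic multiplicity = 4, geometric multiplicity = 2

Determining the block sizes for each eigenvalue:
  λ = 0: with am = 4 and gm = 2, the partition is not yet determined (e.g. several partitions of 4 into 2 parts exist). Let N = A − (0)·I. Computing rank(N^1) = 2, rank(N^2) = 1, rank(N^3) = 0; the number of blocks of size ≥ j is rank(N^{j−1}) − rank(N^j), giving [2, 1, 1]. So we have 1 block(s) of size 3, 1 block(s) of size 1 → block sizes [3, 1]

Assembling the blocks gives a Jordan form
J =
  [0, 1, 0, 0]
  [0, 0, 1, 0]
  [0, 0, 0, 0]
  [0, 0, 0, 0]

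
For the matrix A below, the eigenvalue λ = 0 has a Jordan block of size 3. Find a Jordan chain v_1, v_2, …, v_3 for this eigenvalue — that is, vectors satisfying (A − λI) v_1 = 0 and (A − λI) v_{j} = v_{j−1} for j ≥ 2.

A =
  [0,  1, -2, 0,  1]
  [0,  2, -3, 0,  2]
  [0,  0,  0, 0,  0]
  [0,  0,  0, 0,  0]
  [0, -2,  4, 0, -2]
A Jordan chain for λ = 0 of length 3:
v_1 = (1, 2, 0, 0, -2)ᵀ
v_2 = (-2, -3, 0, 0, 4)ᵀ
v_3 = (0, 0, 1, 0, 0)ᵀ

Let N = A − (0)·I. We want v_3 with N^3 v_3 = 0 but N^2 v_3 ≠ 0; then v_{j-1} := N · v_j for j = 3, …, 2.

Pick v_3 = (0, 0, 1, 0, 0)ᵀ.
Then v_2 = N · v_3 = (-2, -3, 0, 0, 4)ᵀ.
Then v_1 = N · v_2 = (1, 2, 0, 0, -2)ᵀ.

Sanity check: (A − (0)·I) v_1 = (0, 0, 0, 0, 0)ᵀ = 0. ✓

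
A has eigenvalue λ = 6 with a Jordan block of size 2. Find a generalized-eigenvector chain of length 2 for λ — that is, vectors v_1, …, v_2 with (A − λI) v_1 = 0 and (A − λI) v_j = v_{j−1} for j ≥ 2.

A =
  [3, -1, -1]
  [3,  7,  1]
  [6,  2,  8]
A Jordan chain for λ = 6 of length 2:
v_1 = (-3, 3, 6)ᵀ
v_2 = (1, 0, 0)ᵀ

Let N = A − (6)·I. We want v_2 with N^2 v_2 = 0 but N^1 v_2 ≠ 0; then v_{j-1} := N · v_j for j = 2, …, 2.

Pick v_2 = (1, 0, 0)ᵀ.
Then v_1 = N · v_2 = (-3, 3, 6)ᵀ.

Sanity check: (A − (6)·I) v_1 = (0, 0, 0)ᵀ = 0. ✓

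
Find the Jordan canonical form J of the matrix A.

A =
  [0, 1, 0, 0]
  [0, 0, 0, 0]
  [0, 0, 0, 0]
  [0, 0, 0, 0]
J_2(0) ⊕ J_1(0) ⊕ J_1(0)

The characteristic polynomial is
  det(x·I − A) = x^4

Eigenvalues and multiplicities (the geometric multiplicity of λ is n − rank(A − λI), which equals the number of Jordan blocks for λ):
  λ = 0: algebraic multiplicity = 4, geometric multiplicity = 3

Determining the block sizes for each eigenvalue:
  λ = 0: 3 blocks summing to 4 forces exactly one block of size 2 and the rest size 1 → block sizes [2, 1, 1]

Assembling the blocks gives a Jordan form
J =
  [0, 1, 0, 0]
  [0, 0, 0, 0]
  [0, 0, 0, 0]
  [0, 0, 0, 0]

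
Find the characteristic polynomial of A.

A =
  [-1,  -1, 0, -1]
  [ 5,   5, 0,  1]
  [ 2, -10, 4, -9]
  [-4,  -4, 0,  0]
x^4 - 8*x^3 + 16*x^2

Expanding det(x·I − A) (e.g. by cofactor expansion or by noting that A is similar to its Jordan form J, which has the same characteristic polynomial as A) gives
  χ_A(x) = x^4 - 8*x^3 + 16*x^2
which factors as x^2*(x - 4)^2. The eigenvalues (with algebraic multiplicities) are λ = 0 with multiplicity 2, λ = 4 with multiplicity 2.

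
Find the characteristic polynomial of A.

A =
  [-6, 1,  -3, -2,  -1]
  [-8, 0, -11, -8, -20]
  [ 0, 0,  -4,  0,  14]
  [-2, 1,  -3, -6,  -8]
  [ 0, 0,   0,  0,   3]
x^5 + 13*x^4 + 48*x^3 - 32*x^2 - 512*x - 768

Expanding det(x·I − A) (e.g. by cofactor expansion or by noting that A is similar to its Jordan form J, which has the same characteristic polynomial as A) gives
  χ_A(x) = x^5 + 13*x^4 + 48*x^3 - 32*x^2 - 512*x - 768
which factors as (x - 3)*(x + 4)^4. The eigenvalues (with algebraic multiplicities) are λ = -4 with multiplicity 4, λ = 3 with multiplicity 1.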